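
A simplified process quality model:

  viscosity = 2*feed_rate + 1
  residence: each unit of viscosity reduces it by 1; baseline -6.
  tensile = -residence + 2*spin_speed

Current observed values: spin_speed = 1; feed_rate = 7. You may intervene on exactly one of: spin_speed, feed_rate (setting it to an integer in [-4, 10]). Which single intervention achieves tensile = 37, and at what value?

Intervening on spin_speed: with other inputs at their observed values, tensile = 2*spin_speed + 21. Solving for 37 gives spin_speed = 8, within [-4, 10].
Intervening on feed_rate: tensile = 2*feed_rate + 9. Reaching 37 requires feed_rate = 14, outside [-4, 10].

set spin_speed = 8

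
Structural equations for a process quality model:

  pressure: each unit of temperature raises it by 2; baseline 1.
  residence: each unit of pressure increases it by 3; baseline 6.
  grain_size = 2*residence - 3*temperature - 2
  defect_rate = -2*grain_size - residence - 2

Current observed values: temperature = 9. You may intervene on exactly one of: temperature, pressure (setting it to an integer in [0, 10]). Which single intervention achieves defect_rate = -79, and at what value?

Intervening on temperature: defect_rate = -24*temperature - 43. Reaching -79 requires temperature = 3/2, not an integer.
Intervening on pressure: with other inputs at their observed values, defect_rate = -15*pressure + 26. Solving for -79 gives pressure = 7, within [0, 10].

set pressure = 7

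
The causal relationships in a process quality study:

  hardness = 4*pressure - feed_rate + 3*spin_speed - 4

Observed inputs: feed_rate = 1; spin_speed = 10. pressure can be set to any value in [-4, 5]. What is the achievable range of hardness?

Substituting into the hardness equation gives hardness = 4*pressure + 25.
Linear in pressure, so extremes are at the endpoints: pressure = -4 gives hardness = 9; pressure = 5 gives hardness = 45.

9 to 45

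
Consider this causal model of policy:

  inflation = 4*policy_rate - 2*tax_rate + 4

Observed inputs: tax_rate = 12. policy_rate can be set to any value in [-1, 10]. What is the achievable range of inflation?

Substituting into the inflation equation gives inflation = 4*policy_rate - 20.
Linear in policy_rate, so extremes are at the endpoints: policy_rate = -1 gives inflation = -24; policy_rate = 10 gives inflation = 20.

-24 to 20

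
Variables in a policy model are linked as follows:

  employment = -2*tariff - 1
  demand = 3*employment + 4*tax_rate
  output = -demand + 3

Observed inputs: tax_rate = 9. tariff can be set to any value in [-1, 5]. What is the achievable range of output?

-36 to 0

Substituting into the demand equation gives demand = -6*tariff + 33.
So output = 6*tariff - 30.
Linear in tariff, so extremes are at the endpoints: tariff = -1 gives output = -36; tariff = 5 gives output = 0.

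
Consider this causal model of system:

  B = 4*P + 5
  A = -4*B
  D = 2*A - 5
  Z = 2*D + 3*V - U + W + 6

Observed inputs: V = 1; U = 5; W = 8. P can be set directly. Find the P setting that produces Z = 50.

P = -2

Substituting into the A equation gives A = -16*P - 20.
D becomes -32*P - 45.
Substituting into the Z equation gives Z = -64*P - 78.
Solve -64*P - 78 = 50: P = (50 + 78) / -64 = -2.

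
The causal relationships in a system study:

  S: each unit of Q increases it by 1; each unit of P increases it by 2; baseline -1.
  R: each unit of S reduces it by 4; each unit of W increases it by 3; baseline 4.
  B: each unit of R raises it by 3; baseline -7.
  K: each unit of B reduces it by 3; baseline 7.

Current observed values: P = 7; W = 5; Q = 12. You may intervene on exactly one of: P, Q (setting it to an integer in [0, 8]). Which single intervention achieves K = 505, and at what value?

set Q = 5

Intervening on P: K = 72*P + 253. Reaching 505 requires P = 7/2, not an integer.
Intervening on Q: with other inputs at their observed values, K = 36*Q + 325. Solving for 505 gives Q = 5, within [0, 8].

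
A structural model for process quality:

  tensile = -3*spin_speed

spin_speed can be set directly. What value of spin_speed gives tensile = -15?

spin_speed = 5

Solve -3*spin_speed = -15: spin_speed = -15 / -3 = 5.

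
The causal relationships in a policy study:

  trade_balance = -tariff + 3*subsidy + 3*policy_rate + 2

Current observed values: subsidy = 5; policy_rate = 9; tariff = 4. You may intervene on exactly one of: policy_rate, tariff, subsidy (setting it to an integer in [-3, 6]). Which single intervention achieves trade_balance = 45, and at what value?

Intervening on policy_rate: trade_balance = 3*policy_rate + 13. Reaching 45 requires policy_rate = 32/3, not an integer.
Intervening on tariff: with other inputs at their observed values, trade_balance = -tariff + 44. Solving for 45 gives tariff = -1, within [-3, 6].
Intervening on subsidy: trade_balance = 3*subsidy + 25. Reaching 45 requires subsidy = 20/3, not an integer.

set tariff = -1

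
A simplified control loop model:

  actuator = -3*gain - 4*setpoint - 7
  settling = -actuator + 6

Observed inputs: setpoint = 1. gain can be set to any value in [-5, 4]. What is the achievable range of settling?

Substituting into the actuator equation gives actuator = -3*gain - 11.
So settling = 3*gain + 17.
Linear in gain, so extremes are at the endpoints: gain = -5 gives settling = 2; gain = 4 gives settling = 29.

2 to 29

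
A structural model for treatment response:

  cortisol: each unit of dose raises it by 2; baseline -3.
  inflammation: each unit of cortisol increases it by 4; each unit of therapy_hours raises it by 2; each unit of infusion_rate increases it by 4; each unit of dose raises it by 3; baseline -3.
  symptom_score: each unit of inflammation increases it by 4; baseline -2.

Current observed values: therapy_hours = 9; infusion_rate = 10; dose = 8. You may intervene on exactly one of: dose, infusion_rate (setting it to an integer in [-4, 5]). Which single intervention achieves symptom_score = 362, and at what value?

set infusion_rate = 0

Intervening on dose: symptom_score = 44*dose + 170. Reaching 362 requires dose = 48/11, not an integer.
Intervening on infusion_rate: with other inputs at their observed values, symptom_score = 16*infusion_rate + 362. Solving for 362 gives infusion_rate = 0, within [-4, 5].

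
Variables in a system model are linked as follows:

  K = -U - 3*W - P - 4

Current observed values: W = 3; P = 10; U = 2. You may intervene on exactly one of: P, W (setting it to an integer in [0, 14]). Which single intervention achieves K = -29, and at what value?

set P = 14

Intervening on P: with other inputs at their observed values, K = -P - 15. Solving for -29 gives P = 14, within [0, 14].
Intervening on W: K = -3*W - 16. Reaching -29 requires W = 13/3, not an integer.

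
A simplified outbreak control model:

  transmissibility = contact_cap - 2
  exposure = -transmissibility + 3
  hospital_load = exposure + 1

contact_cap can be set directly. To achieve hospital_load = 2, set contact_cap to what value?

Substituting into the exposure equation gives exposure = -contact_cap + 5.
Substituting into the hospital_load equation gives hospital_load = -contact_cap + 6.
Solve -contact_cap + 6 = 2: contact_cap = (2 - 6) / -1 = 4.

contact_cap = 4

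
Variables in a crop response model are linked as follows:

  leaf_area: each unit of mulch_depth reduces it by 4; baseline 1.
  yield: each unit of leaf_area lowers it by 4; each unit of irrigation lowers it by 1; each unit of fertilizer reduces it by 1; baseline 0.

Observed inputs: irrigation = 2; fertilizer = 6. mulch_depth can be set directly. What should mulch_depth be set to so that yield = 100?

Substituting into the yield equation gives yield = 16*mulch_depth - 12.
Solve 16*mulch_depth - 12 = 100: mulch_depth = (100 + 12) / 16 = 7.

mulch_depth = 7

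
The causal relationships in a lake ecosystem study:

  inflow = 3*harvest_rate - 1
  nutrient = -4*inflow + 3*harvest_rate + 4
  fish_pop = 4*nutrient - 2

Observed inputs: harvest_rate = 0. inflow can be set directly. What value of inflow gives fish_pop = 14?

Intervening on inflow fixes its value directly, overriding its dependence on harvest_rate.
Substituting into the nutrient equation gives nutrient = -4*inflow + 4.
This gives fish_pop = -16*inflow + 14.
Solve -16*inflow + 14 = 14: inflow = (14 - 14) / -16 = 0.

inflow = 0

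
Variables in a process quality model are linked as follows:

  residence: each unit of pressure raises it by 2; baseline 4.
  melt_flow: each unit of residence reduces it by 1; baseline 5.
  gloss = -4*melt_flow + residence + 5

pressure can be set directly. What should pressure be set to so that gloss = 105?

Substituting into the melt_flow equation gives melt_flow = -2*pressure + 1.
Substituting into the gloss equation gives gloss = 10*pressure + 5.
Solve 10*pressure + 5 = 105: pressure = (105 - 5) / 10 = 10.

pressure = 10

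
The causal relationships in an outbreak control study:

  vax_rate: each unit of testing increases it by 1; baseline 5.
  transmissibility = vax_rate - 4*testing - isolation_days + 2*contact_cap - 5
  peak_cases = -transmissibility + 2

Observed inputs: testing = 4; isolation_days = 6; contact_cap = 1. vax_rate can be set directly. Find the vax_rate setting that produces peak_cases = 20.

vax_rate = 7

Intervening on vax_rate fixes its value directly, overriding its dependence on testing.
Substituting into the transmissibility equation gives transmissibility = vax_rate - 25.
peak_cases becomes -vax_rate + 27.
Solve -vax_rate + 27 = 20: vax_rate = (20 - 27) / -1 = 7.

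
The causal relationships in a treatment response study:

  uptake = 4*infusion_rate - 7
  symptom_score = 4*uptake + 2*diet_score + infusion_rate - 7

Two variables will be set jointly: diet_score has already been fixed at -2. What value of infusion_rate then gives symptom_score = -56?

infusion_rate = -1

With diet_score held at -2:
Substituting into the symptom_score equation gives symptom_score = 17*infusion_rate - 39.
Solve 17*infusion_rate - 39 = -56: infusion_rate = (-56 + 39) / 17 = -1.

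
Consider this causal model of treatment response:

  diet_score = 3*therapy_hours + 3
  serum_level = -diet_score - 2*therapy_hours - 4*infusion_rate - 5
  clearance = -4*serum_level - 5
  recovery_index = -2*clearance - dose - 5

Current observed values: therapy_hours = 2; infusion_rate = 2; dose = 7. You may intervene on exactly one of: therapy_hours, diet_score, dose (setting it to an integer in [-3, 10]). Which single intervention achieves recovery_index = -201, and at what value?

set dose = -2

Intervening on therapy_hours: recovery_index = -40*therapy_hours - 130. Reaching -201 requires therapy_hours = 71/40, not an integer.
Intervening on diet_score: recovery_index = -8*diet_score - 138. Reaching -201 requires diet_score = 63/8, not an integer.
Intervening on dose: with other inputs at their observed values, recovery_index = -dose - 203. Solving for -201 gives dose = -2, within [-3, 10].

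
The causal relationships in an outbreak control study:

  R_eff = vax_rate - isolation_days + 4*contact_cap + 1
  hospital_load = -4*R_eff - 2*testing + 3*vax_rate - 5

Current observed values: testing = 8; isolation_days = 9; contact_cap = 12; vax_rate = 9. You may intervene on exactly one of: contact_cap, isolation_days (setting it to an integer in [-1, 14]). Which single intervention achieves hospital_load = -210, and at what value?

set isolation_days = 4

Intervening on contact_cap: hospital_load = -16*contact_cap + 2. Reaching -210 requires contact_cap = 53/4, not an integer.
Intervening on isolation_days: with other inputs at their observed values, hospital_load = 4*isolation_days - 226. Solving for -210 gives isolation_days = 4, within [-1, 14].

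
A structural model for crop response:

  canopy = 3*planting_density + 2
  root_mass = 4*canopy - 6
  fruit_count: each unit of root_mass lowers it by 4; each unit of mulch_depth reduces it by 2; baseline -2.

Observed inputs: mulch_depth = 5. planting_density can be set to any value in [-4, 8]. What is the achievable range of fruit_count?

-404 to 172

Substituting into the root_mass equation gives root_mass = 12*planting_density + 2.
So fruit_count = -48*planting_density - 20.
Linear in planting_density, so extremes are at the endpoints: planting_density = -4 gives fruit_count = 172; planting_density = 8 gives fruit_count = -404.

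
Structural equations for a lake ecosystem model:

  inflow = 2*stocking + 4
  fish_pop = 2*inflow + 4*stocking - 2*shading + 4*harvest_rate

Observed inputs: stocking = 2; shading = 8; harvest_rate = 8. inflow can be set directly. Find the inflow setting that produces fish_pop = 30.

Intervening on inflow fixes its value directly, overriding its dependence on stocking.
Substituting into the fish_pop equation gives fish_pop = 2*inflow + 24.
Solve 2*inflow + 24 = 30: inflow = (30 - 24) / 2 = 3.

inflow = 3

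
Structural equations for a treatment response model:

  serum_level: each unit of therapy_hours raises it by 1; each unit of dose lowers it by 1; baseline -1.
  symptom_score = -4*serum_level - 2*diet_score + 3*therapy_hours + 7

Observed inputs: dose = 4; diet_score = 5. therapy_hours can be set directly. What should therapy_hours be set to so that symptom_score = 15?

Substituting into the serum_level equation gives serum_level = therapy_hours - 5.
This gives symptom_score = -therapy_hours + 17.
Solve -therapy_hours + 17 = 15: therapy_hours = (15 - 17) / -1 = 2.

therapy_hours = 2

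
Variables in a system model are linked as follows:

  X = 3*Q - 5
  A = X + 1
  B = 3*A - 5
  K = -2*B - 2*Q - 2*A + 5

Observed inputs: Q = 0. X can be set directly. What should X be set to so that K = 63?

X = -7

Intervening on X fixes its value directly, overriding its dependence on Q.
Substituting into the B equation gives B = 3*X - 2.
So K = -8*X + 7.
Solve -8*X + 7 = 63: X = (63 - 7) / -8 = -7.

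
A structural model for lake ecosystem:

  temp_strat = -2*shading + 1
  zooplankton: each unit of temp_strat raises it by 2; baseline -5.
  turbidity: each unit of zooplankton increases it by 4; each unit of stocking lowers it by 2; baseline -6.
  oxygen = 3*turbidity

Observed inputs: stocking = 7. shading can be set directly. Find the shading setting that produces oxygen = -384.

Substituting into the zooplankton equation gives zooplankton = -4*shading - 3.
Substituting into the turbidity equation gives turbidity = -16*shading - 32.
Substituting into the oxygen equation gives oxygen = -48*shading - 96.
Solve -48*shading - 96 = -384: shading = (-384 + 96) / -48 = 6.

shading = 6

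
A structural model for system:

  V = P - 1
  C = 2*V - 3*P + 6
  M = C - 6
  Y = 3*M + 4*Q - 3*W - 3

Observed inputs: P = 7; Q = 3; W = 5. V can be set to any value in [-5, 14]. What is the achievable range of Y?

-99 to 15

Intervening on V fixes its value directly, overriding its dependence on P.
Substituting into the C equation gives C = 2*V - 15.
So M = 2*V - 21.
Substituting into the Y equation gives Y = 6*V - 69.
Linear in V, so extremes are at the endpoints: V = -5 gives Y = -99; V = 14 gives Y = 15.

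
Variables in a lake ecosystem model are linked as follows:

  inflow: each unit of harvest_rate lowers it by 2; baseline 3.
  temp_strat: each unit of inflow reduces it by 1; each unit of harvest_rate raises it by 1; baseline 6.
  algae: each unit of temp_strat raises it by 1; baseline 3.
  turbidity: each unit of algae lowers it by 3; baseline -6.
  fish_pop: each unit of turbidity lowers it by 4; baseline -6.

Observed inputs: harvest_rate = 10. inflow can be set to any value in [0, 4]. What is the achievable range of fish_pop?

198 to 246

Intervening on inflow fixes its value directly, overriding its dependence on harvest_rate.
Substituting into the temp_strat equation gives temp_strat = -inflow + 16.
algae becomes -inflow + 19.
Substituting into the turbidity equation gives turbidity = 3*inflow - 63.
Substituting into the fish_pop equation gives fish_pop = -12*inflow + 246.
Linear in inflow, so extremes are at the endpoints: inflow = 0 gives fish_pop = 246; inflow = 4 gives fish_pop = 198.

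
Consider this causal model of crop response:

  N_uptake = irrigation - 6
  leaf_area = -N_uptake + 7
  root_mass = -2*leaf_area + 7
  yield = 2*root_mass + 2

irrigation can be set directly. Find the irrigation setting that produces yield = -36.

irrigation = 0

Substituting into the leaf_area equation gives leaf_area = -irrigation + 13.
This gives root_mass = 2*irrigation - 19.
yield becomes 4*irrigation - 36.
Solve 4*irrigation - 36 = -36: irrigation = (-36 + 36) / 4 = 0.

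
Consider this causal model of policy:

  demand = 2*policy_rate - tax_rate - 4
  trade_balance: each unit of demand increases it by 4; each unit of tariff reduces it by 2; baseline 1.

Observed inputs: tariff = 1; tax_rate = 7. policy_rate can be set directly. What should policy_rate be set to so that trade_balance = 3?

Substituting into the demand equation gives demand = 2*policy_rate - 11.
This gives trade_balance = 8*policy_rate - 45.
Solve 8*policy_rate - 45 = 3: policy_rate = (3 + 45) / 8 = 6.

policy_rate = 6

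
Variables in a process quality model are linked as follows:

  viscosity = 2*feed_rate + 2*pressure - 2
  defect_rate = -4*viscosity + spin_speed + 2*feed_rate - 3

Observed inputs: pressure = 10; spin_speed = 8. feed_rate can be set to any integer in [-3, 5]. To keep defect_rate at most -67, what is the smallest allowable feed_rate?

Substituting into the viscosity equation gives viscosity = 2*feed_rate + 18.
This gives defect_rate = -6*feed_rate - 67.
Require -6*feed_rate - 67 ≤ -67, so feed_rate ≥ 0.
The smallest integer in [-3, 5] satisfying this is 0.

feed_rate = 0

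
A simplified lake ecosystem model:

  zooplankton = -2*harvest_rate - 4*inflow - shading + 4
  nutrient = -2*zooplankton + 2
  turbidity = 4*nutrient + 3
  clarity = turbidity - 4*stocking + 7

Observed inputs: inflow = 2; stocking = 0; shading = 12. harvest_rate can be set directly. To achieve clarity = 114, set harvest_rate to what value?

Substituting into the zooplankton equation gives zooplankton = -2*harvest_rate - 16.
nutrient becomes 4*harvest_rate + 34.
Substituting into the turbidity equation gives turbidity = 16*harvest_rate + 139.
clarity becomes 16*harvest_rate + 146.
Solve 16*harvest_rate + 146 = 114: harvest_rate = (114 - 146) / 16 = -2.

harvest_rate = -2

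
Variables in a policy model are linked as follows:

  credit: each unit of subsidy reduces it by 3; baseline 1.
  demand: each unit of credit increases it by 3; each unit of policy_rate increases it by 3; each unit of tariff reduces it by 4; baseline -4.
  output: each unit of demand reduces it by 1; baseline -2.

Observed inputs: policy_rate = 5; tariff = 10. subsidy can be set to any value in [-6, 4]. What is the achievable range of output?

-30 to 60

Substituting into the demand equation gives demand = -9*subsidy - 26.
output becomes 9*subsidy + 24.
Linear in subsidy, so extremes are at the endpoints: subsidy = -6 gives output = -30; subsidy = 4 gives output = 60.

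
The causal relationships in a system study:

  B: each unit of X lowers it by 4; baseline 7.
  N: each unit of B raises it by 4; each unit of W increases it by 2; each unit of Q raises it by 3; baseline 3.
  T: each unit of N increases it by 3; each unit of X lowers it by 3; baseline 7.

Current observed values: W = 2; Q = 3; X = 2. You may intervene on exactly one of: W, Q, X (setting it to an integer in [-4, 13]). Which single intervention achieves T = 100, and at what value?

set Q = 10

Intervening on W: T = 6*W + 25. Reaching 100 requires W = 25/2, not an integer.
Intervening on Q: with other inputs at their observed values, T = 9*Q + 10. Solving for 100 gives Q = 10, within [-4, 13].
Intervening on X: T = -51*X + 139. Reaching 100 requires X = 13/17, not an integer.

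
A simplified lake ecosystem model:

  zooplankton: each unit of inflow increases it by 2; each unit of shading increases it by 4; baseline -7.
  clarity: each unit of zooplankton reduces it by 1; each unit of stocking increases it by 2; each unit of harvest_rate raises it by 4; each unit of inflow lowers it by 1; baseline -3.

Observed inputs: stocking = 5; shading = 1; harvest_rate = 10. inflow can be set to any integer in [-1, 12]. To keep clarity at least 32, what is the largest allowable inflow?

inflow = 6

Substituting into the zooplankton equation gives zooplankton = 2*inflow - 3.
This gives clarity = -3*inflow + 50.
Require -3*inflow + 50 ≥ 32, so inflow ≤ 6.
The largest integer in [-1, 12] satisfying this is 6.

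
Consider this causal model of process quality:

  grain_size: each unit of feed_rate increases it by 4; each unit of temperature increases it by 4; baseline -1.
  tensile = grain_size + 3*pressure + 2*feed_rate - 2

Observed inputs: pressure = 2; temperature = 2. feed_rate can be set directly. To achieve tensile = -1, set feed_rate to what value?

Substituting into the grain_size equation gives grain_size = 4*feed_rate + 7.
Substituting into the tensile equation gives tensile = 6*feed_rate + 11.
Solve 6*feed_rate + 11 = -1: feed_rate = (-1 - 11) / 6 = -2.

feed_rate = -2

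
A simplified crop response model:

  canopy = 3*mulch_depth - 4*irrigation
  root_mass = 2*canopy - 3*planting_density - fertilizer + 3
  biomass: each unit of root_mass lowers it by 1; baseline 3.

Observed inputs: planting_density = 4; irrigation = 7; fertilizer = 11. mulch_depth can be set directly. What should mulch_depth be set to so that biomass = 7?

Substituting into the canopy equation gives canopy = 3*mulch_depth - 28.
This gives root_mass = 6*mulch_depth - 76.
biomass becomes -6*mulch_depth + 79.
Solve -6*mulch_depth + 79 = 7: mulch_depth = (7 - 79) / -6 = 12.

mulch_depth = 12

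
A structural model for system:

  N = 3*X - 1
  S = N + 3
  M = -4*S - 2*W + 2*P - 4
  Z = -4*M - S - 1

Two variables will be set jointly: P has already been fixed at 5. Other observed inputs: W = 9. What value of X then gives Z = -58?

With P held at 5:
Substituting into the S equation gives S = 3*X + 2.
Substituting into the M equation gives M = -12*X - 20.
Z becomes 45*X + 77.
Solve 45*X + 77 = -58: X = (-58 - 77) / 45 = -3.

X = -3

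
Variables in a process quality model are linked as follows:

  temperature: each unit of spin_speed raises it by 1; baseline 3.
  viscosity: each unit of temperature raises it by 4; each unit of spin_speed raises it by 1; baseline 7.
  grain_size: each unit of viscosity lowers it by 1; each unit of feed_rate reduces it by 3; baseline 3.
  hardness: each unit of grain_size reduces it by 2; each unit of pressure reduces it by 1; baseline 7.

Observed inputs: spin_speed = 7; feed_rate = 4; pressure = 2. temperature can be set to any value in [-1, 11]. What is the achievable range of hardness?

43 to 139

Intervening on temperature fixes its value directly, overriding its dependence on spin_speed.
Substituting into the viscosity equation gives viscosity = 4*temperature + 14.
This gives grain_size = -4*temperature - 23.
Substituting into the hardness equation gives hardness = 8*temperature + 51.
Linear in temperature, so extremes are at the endpoints: temperature = -1 gives hardness = 43; temperature = 11 gives hardness = 139.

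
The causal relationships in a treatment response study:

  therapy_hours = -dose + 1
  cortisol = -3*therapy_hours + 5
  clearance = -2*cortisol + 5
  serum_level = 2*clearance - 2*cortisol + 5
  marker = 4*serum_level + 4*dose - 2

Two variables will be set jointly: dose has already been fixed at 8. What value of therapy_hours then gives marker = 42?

With dose held at 8:
Intervening on therapy_hours fixes its value directly, overriding its dependence on dose.
Substituting into the clearance equation gives clearance = 6*therapy_hours - 5.
So serum_level = 18*therapy_hours - 15.
So marker = 72*therapy_hours - 30.
Solve 72*therapy_hours - 30 = 42: therapy_hours = (42 + 30) / 72 = 1.

therapy_hours = 1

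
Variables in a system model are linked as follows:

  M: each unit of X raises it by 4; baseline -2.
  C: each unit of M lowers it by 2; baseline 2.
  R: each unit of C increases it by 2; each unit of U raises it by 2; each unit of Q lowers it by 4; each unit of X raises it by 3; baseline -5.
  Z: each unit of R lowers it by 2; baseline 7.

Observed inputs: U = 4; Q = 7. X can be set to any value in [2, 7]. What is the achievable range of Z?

Substituting into the C equation gives C = -8*X + 6.
R becomes -13*X - 13.
This gives Z = 26*X + 33.
Linear in X, so extremes are at the endpoints: X = 2 gives Z = 85; X = 7 gives Z = 215.

85 to 215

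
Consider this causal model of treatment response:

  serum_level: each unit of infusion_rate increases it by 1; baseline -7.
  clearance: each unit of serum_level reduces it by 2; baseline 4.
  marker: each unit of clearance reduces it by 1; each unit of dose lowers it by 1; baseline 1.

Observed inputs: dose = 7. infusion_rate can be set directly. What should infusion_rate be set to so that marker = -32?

Substituting into the clearance equation gives clearance = -2*infusion_rate + 18.
Substituting into the marker equation gives marker = 2*infusion_rate - 24.
Solve 2*infusion_rate - 24 = -32: infusion_rate = (-32 + 24) / 2 = -4.

infusion_rate = -4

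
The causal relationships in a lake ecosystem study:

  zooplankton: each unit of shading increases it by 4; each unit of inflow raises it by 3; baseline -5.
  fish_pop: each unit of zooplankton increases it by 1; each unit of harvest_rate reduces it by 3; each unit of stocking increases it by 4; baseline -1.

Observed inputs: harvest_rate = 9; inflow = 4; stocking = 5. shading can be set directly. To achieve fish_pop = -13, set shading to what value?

Substituting into the zooplankton equation gives zooplankton = 4*shading + 7.
Substituting into the fish_pop equation gives fish_pop = 4*shading - 1.
Solve 4*shading - 1 = -13: shading = (-13 + 1) / 4 = -3.

shading = -3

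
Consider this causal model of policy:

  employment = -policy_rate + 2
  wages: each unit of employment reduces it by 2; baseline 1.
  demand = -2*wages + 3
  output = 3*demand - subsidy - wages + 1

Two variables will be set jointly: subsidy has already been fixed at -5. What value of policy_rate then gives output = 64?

With subsidy held at -5:
Substituting into the wages equation gives wages = 2*policy_rate - 3.
demand becomes -4*policy_rate + 9.
Substituting into the output equation gives output = -14*policy_rate + 36.
Solve -14*policy_rate + 36 = 64: policy_rate = (64 - 36) / -14 = -2.

policy_rate = -2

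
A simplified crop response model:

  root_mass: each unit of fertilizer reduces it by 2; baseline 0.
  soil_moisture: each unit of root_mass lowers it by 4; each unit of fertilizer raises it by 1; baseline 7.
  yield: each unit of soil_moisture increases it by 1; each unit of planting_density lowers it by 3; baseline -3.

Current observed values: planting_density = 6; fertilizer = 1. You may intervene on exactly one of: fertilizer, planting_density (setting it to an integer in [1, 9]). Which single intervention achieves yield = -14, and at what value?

set planting_density = 9

Intervening on fertilizer: yield = 9*fertilizer - 14. Reaching -14 requires fertilizer = 0, outside [1, 9].
Intervening on planting_density: with other inputs at their observed values, yield = -3*planting_density + 13. Solving for -14 gives planting_density = 9, within [1, 9].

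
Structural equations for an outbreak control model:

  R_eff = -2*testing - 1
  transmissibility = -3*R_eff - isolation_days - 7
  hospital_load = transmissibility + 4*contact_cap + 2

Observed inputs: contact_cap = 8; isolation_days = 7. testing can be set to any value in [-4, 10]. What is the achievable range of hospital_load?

-1 to 83

Substituting into the transmissibility equation gives transmissibility = 6*testing - 11.
hospital_load becomes 6*testing + 23.
Linear in testing, so extremes are at the endpoints: testing = -4 gives hospital_load = -1; testing = 10 gives hospital_load = 83.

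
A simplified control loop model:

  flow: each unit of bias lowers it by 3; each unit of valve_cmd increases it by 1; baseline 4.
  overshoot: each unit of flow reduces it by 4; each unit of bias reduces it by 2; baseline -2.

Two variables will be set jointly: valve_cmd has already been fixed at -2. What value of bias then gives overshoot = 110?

With valve_cmd held at -2:
Substituting into the flow equation gives flow = -3*bias + 2.
overshoot becomes 10*bias - 10.
Solve 10*bias - 10 = 110: bias = (110 + 10) / 10 = 12.

bias = 12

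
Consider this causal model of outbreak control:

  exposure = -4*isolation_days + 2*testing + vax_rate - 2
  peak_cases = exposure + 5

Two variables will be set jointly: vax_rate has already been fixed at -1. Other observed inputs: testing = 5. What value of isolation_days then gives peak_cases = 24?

With vax_rate held at -1:
Substituting into the exposure equation gives exposure = -4*isolation_days + 7.
So peak_cases = -4*isolation_days + 12.
Solve -4*isolation_days + 12 = 24: isolation_days = (24 - 12) / -4 = -3.

isolation_days = -3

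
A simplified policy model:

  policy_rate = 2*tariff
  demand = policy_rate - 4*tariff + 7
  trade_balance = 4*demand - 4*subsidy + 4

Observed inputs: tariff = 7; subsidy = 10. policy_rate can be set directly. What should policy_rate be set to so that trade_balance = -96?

Intervening on policy_rate fixes its value directly, overriding its dependence on tariff.
Substituting into the demand equation gives demand = policy_rate - 21.
So trade_balance = 4*policy_rate - 120.
Solve 4*policy_rate - 120 = -96: policy_rate = (-96 + 120) / 4 = 6.

policy_rate = 6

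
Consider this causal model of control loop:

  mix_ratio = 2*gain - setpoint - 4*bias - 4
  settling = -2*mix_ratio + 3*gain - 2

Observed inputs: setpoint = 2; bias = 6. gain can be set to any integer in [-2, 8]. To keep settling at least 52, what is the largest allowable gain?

Substituting into the mix_ratio equation gives mix_ratio = 2*gain - 30.
So settling = -gain + 58.
Require -gain + 58 ≥ 52, so gain ≤ 6.
The largest integer in [-2, 8] satisfying this is 6.

gain = 6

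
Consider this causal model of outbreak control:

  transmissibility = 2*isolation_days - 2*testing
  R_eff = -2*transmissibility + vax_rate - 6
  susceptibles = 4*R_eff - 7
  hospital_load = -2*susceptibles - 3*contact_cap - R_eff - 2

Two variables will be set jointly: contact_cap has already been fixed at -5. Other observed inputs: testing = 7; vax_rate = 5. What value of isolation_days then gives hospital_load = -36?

isolation_days = 5

With contact_cap held at -5:
Substituting into the transmissibility equation gives transmissibility = 2*isolation_days - 14.
So R_eff = -4*isolation_days + 27.
Substituting into the susceptibles equation gives susceptibles = -16*isolation_days + 101.
Substituting into the hospital_load equation gives hospital_load = 36*isolation_days - 216.
Solve 36*isolation_days - 216 = -36: isolation_days = (-36 + 216) / 36 = 5.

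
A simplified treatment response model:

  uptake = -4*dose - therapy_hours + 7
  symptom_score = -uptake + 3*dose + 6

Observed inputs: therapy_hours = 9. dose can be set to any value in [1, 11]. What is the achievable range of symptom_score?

15 to 85

Substituting into the uptake equation gives uptake = -4*dose - 2.
This gives symptom_score = 7*dose + 8.
Linear in dose, so extremes are at the endpoints: dose = 1 gives symptom_score = 15; dose = 11 gives symptom_score = 85.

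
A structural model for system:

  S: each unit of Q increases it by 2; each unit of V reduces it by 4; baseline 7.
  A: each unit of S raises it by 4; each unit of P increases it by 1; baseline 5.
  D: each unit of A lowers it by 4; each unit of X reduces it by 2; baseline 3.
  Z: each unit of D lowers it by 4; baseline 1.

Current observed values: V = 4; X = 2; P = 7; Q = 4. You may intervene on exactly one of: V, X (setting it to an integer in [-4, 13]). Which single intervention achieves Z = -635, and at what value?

set V = 7

Intervening on V: with other inputs at their observed values, Z = -256*V + 1157. Solving for -635 gives V = 7, within [-4, 13].
Intervening on X: Z = 8*X + 117. Reaching -635 requires X = -94, outside [-4, 13].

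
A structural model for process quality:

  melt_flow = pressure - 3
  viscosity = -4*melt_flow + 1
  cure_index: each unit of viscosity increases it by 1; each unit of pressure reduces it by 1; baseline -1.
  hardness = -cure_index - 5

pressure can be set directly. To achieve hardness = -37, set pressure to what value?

pressure = -4

Substituting into the viscosity equation gives viscosity = -4*pressure + 13.
Substituting into the cure_index equation gives cure_index = -5*pressure + 12.
hardness becomes 5*pressure - 17.
Solve 5*pressure - 17 = -37: pressure = (-37 + 17) / 5 = -4.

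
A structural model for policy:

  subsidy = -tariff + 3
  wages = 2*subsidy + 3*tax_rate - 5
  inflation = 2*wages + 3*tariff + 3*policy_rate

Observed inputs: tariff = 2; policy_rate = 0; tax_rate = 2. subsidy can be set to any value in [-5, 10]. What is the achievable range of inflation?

-12 to 48

Intervening on subsidy fixes its value directly, overriding its dependence on tariff.
Substituting into the wages equation gives wages = 2*subsidy + 1.
Substituting into the inflation equation gives inflation = 4*subsidy + 8.
Linear in subsidy, so extremes are at the endpoints: subsidy = -5 gives inflation = -12; subsidy = 10 gives inflation = 48.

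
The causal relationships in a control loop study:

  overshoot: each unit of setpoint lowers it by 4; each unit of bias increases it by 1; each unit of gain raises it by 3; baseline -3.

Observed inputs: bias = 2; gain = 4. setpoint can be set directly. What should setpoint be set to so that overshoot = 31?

setpoint = -5

Substituting into the overshoot equation gives overshoot = -4*setpoint + 11.
Solve -4*setpoint + 11 = 31: setpoint = (31 - 11) / -4 = -5.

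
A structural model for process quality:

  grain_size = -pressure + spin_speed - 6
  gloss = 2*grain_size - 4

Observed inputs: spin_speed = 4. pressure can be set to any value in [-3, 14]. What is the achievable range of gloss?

-36 to -2

Substituting into the grain_size equation gives grain_size = -pressure - 2.
gloss becomes -2*pressure - 8.
Linear in pressure, so extremes are at the endpoints: pressure = -3 gives gloss = -2; pressure = 14 gives gloss = -36.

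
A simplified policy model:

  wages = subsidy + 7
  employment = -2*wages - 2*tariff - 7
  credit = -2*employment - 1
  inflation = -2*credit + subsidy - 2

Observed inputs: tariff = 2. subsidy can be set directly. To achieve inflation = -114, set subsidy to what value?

Substituting into the employment equation gives employment = -2*subsidy - 25.
credit becomes 4*subsidy + 49.
So inflation = -7*subsidy - 100.
Solve -7*subsidy - 100 = -114: subsidy = (-114 + 100) / -7 = 2.

subsidy = 2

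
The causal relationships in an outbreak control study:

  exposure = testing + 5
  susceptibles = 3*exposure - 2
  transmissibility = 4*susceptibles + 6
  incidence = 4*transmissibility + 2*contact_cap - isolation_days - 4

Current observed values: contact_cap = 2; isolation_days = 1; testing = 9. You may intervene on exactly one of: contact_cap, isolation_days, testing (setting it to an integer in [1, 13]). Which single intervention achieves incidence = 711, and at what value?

Intervening on contact_cap: incidence = 2*contact_cap + 659. Reaching 711 requires contact_cap = 26, outside [1, 13].
Intervening on isolation_days: incidence = -isolation_days + 664. Reaching 711 requires isolation_days = -47, outside [1, 13].
Intervening on testing: with other inputs at their observed values, incidence = 48*testing + 231. Solving for 711 gives testing = 10, within [1, 13].

set testing = 10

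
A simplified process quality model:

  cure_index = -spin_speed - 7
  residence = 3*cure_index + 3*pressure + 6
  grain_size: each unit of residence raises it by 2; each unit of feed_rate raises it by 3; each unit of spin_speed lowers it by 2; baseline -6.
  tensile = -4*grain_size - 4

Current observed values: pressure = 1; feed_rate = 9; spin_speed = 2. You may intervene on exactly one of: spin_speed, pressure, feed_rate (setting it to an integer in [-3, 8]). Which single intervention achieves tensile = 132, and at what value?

Intervening on spin_speed: tensile = 32*spin_speed + 8. Reaching 132 requires spin_speed = 31/8, not an integer.
Intervening on pressure: tensile = -24*pressure + 96. Reaching 132 requires pressure = -3/2, not an integer.
Intervening on feed_rate: with other inputs at their observed values, tensile = -12*feed_rate + 180. Solving for 132 gives feed_rate = 4, within [-3, 8].

set feed_rate = 4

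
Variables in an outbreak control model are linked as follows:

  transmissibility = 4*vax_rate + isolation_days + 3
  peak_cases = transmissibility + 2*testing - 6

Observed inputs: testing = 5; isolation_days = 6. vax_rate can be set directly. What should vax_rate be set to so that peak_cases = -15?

vax_rate = -7

Substituting into the transmissibility equation gives transmissibility = 4*vax_rate + 9.
Substituting into the peak_cases equation gives peak_cases = 4*vax_rate + 13.
Solve 4*vax_rate + 13 = -15: vax_rate = (-15 - 13) / 4 = -7.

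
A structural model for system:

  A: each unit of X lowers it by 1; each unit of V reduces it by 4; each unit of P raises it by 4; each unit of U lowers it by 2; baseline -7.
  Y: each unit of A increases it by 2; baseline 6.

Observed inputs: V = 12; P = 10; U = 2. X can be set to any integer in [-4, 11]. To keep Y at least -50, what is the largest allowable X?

X = 9

Substituting into the A equation gives A = -X - 19.
Substituting into the Y equation gives Y = -2*X - 32.
Require -2*X - 32 ≥ -50, so X ≤ 9.
The largest integer in [-4, 11] satisfying this is 9.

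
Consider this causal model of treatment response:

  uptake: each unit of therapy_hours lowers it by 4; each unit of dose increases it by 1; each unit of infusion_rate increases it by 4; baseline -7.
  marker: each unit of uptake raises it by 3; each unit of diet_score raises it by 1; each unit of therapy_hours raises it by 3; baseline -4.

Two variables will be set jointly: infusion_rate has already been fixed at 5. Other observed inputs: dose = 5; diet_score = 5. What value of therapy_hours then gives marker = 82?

With infusion_rate held at 5:
Substituting into the uptake equation gives uptake = -4*therapy_hours + 18.
marker becomes -9*therapy_hours + 55.
Solve -9*therapy_hours + 55 = 82: therapy_hours = (82 - 55) / -9 = -3.

therapy_hours = -3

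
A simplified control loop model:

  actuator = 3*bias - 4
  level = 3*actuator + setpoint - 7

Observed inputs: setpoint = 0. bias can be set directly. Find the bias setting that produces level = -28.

bias = -1

Substituting into the level equation gives level = 9*bias - 19.
Solve 9*bias - 19 = -28: bias = (-28 + 19) / 9 = -1.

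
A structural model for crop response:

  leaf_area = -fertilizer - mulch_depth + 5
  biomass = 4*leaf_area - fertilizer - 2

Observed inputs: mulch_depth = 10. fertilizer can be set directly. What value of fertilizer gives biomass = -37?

Substituting into the leaf_area equation gives leaf_area = -fertilizer - 5.
Substituting into the biomass equation gives biomass = -5*fertilizer - 22.
Solve -5*fertilizer - 22 = -37: fertilizer = (-37 + 22) / -5 = 3.

fertilizer = 3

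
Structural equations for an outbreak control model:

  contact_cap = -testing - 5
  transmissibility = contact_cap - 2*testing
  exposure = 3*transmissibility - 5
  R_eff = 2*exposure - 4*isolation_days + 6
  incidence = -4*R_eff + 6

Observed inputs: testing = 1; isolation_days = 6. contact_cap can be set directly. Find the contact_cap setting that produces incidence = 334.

contact_cap = -7

Intervening on contact_cap fixes its value directly, overriding its dependence on testing.
Substituting into the transmissibility equation gives transmissibility = contact_cap - 2.
exposure becomes 3*contact_cap - 11.
So R_eff = 6*contact_cap - 40.
incidence becomes -24*contact_cap + 166.
Solve -24*contact_cap + 166 = 334: contact_cap = (334 - 166) / -24 = -7.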